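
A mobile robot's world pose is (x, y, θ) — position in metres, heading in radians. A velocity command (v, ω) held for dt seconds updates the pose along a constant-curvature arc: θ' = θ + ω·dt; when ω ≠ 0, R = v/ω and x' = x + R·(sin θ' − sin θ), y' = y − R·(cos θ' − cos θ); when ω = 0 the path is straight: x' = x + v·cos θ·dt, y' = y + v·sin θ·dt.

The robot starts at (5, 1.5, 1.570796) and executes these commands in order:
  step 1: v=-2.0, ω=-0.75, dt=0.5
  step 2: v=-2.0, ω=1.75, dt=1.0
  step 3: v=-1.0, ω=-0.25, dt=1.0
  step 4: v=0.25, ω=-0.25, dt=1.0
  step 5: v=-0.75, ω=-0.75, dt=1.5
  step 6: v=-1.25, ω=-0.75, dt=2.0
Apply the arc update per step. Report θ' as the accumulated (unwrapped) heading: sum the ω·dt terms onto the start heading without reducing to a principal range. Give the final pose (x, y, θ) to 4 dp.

(4.8085, -3.4387, -0.1792)

step 1: θ'=1.1958 (R=2.6667) → pose (4.8147, 0.5233, 1.1958)
step 2: θ'=2.9458 (R=-1.1429) → pose (5.6558, -1.0163, 2.9458)
step 3: θ'=2.6958 (R=4.0000) → pose (6.6023, -1.3308, 2.6958)
step 4: θ'=2.4458 (R=-1.0000) → pose (6.3925, -1.1961, 2.4458)
step 5: θ'=1.3208 (R=1.0000) → pose (6.7204, -2.2111, 1.3208)
step 6: θ'=-0.1792 (R=1.6667) → pose (4.8085, -3.4387, -0.1792)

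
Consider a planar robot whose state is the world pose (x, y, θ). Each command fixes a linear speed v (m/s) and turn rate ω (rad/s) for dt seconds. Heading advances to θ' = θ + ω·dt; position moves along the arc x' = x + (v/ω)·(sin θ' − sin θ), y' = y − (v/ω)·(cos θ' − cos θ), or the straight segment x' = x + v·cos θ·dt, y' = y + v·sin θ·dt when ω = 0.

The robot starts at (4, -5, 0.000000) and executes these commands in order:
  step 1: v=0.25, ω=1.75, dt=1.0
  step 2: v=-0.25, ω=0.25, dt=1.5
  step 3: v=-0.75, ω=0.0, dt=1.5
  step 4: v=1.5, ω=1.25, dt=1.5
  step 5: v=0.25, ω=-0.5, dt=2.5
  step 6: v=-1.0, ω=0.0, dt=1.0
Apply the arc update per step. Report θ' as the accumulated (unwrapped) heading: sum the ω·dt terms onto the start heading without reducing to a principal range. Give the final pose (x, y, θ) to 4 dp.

step 1: θ'=1.7500 (R=0.1429) → pose (4.1406, -4.8317, 1.7500)
step 2: θ'=2.1250 (R=-1.0000) → pose (4.2742, -5.1797, 2.1250)
step 3: θ'=2.1250 (straight) → pose (4.8663, -6.1363, 2.1250)
step 4: θ'=4.0000 (R=1.2000) → pose (2.9377, -5.9835, 4.0000)
step 5: θ'=2.7500 (R=-0.5000) → pose (2.3685, -6.1188, 2.7500)
step 6: θ'=2.7500 (straight) → pose (3.2928, -6.5004, 2.7500)

(3.2928, -6.5004, 2.7500)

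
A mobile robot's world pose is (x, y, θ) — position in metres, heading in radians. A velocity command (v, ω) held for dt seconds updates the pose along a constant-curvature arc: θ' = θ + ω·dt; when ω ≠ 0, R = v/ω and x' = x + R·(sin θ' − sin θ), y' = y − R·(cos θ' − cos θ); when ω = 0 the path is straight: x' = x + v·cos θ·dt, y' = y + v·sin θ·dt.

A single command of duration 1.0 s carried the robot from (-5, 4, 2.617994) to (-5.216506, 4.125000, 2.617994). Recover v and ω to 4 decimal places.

v = 0.2500, ω = 0.0000

Δθ = 2.617994 − 2.617994 = 0.000000
ω = Δθ/dt = 0.000000/1.0 = 0.0000
ω = 0 → v = (Δx·cos θ + Δy·sin θ)/dt = 0.2500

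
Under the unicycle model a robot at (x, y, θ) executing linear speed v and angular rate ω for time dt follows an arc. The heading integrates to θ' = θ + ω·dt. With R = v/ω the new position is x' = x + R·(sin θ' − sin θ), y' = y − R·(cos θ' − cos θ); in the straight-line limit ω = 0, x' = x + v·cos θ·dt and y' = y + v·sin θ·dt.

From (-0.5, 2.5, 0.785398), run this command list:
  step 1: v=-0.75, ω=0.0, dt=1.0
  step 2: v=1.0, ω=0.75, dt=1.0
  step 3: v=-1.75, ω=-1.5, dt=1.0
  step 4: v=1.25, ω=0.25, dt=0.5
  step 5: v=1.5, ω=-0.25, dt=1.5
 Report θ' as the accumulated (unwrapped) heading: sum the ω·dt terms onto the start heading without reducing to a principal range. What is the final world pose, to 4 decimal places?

(1.0923, 1.7411, -0.2146)

step 1: θ'=0.7854 (straight) → pose (-1.0303, 1.9697, 0.7854)
step 2: θ'=1.5354 (R=1.3333) → pose (-0.6406, 2.8653, 1.5354)
step 3: θ'=0.0354 (R=1.1667) → pose (-1.7653, 1.7406, 0.0354)
step 4: θ'=0.1604 (R=5.0000) → pose (-1.1437, 1.8017, 0.1604)
step 5: θ'=-0.2146 (R=-6.0000) → pose (1.0923, 1.7411, -0.2146)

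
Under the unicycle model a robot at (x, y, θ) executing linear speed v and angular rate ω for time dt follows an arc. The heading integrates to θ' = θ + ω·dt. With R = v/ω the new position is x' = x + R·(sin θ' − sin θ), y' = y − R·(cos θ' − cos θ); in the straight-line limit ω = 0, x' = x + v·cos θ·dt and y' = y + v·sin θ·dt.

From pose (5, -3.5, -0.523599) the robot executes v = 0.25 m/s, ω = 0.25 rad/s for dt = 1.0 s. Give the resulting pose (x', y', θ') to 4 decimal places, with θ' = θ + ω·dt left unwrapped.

θ' = -0.5236 + 0.25·1.0 = -0.2736
R = v/ω = 0.25/0.25 = 1.0000
x' = 5 + 1.0000·(sin -0.2736 − sin -0.5236) = 5.2298
y' = -3.5 − 1.0000·(cos -0.2736 − cos -0.5236) = -3.5968

(5.2298, -3.5968, -0.2736)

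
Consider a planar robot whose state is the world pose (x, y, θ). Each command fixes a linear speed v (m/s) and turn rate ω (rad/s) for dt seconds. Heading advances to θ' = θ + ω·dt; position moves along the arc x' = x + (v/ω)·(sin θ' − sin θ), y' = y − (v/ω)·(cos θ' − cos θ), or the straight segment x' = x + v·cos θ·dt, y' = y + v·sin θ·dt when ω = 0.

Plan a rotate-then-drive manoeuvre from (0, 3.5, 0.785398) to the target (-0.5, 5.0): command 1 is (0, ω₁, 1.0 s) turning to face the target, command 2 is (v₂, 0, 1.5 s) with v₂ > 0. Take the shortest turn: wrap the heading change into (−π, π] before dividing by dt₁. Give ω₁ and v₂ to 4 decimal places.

heading to target = atan2(5−3.5, -0.5−0) = 1.8925
Δθ = wrap(1.8925 − 0.7854) = 1.1071; ω₁ = Δθ/dt₁ = 1.1071
distance = √((-0.5−0)² + (5−3.5)²) = 1.5811; v₂ = distance/dt₂ = 1.0541

ω₁ = 1.1071, v₂ = 1.0541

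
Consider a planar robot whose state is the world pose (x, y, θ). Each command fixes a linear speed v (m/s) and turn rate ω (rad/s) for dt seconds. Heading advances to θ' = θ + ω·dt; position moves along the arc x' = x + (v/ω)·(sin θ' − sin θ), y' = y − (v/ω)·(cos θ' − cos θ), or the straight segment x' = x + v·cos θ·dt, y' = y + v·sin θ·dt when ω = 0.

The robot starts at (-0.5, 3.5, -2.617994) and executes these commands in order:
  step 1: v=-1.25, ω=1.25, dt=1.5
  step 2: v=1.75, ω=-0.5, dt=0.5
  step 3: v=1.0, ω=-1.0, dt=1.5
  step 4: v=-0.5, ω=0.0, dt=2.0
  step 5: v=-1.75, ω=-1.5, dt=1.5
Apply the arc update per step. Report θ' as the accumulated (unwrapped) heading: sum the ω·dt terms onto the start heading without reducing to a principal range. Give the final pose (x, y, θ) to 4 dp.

step 1: θ'=-0.7430 (R=-1.0000) → pose (-0.3235, 5.1025, -0.7430)
step 2: θ'=-0.9930 (R=-3.5000) → pose (0.2406, 4.4366, -0.9930)
step 3: θ'=-2.4930 (R=-1.0000) → pose (0.0070, 3.0934, -2.4930)
step 4: θ'=-2.4930 (straight) → pose (0.8039, 3.6975, -2.4930)
step 5: θ'=-4.7430 (R=1.1667) → pose (2.6748, 2.7321, -4.7430)

(2.6748, 2.7321, -4.7430)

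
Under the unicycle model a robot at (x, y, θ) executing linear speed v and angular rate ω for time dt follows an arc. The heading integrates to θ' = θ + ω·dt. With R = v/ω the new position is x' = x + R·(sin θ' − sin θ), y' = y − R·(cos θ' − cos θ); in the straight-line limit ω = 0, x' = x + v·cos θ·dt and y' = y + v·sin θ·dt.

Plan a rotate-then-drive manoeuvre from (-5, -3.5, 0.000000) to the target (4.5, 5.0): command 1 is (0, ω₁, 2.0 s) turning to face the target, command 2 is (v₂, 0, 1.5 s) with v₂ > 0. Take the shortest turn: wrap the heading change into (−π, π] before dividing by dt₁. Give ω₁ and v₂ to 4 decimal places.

heading to target = atan2(5−-3.5, 4.5−-5) = 0.7299
Δθ = wrap(0.7299 − 0.0000) = 0.7299; ω₁ = Δθ/dt₁ = 0.3649
distance = √((4.5−-5)² + (5−-3.5)²) = 12.7475; v₂ = distance/dt₂ = 8.4984

ω₁ = 0.3649, v₂ = 8.4984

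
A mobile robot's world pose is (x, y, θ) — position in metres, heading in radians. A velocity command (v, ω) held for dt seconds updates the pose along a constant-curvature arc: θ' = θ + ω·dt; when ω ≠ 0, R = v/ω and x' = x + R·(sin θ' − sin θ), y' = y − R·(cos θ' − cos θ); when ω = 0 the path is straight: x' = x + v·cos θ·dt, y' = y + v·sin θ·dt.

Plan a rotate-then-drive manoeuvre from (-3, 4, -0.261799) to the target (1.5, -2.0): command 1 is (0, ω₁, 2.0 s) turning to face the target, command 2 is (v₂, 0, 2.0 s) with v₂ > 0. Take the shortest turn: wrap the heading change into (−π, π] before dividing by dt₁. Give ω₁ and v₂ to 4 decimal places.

ω₁ = -0.3327, v₂ = 3.7500

heading to target = atan2(-2−4, 1.5−-3) = -0.9273
Δθ = wrap(-0.9273 − -0.2618) = -0.6655; ω₁ = Δθ/dt₁ = -0.3327
distance = √((1.5−-3)² + (-2−4)²) = 7.5000; v₂ = distance/dt₂ = 3.7500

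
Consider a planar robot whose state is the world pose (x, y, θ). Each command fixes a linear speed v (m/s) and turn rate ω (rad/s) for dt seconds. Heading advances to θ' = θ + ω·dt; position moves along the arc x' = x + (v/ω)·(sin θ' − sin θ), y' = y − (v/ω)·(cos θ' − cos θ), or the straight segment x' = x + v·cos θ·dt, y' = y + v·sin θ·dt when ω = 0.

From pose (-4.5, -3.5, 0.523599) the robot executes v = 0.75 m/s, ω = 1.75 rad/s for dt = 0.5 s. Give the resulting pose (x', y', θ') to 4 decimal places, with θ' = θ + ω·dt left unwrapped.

(-4.2921, -3.2023, 1.3986)

θ' = 0.5236 + 1.75·0.5 = 1.3986
R = v/ω = 0.75/1.75 = 0.4286
x' = -4.5 + 0.4286·(sin 1.3986 − sin 0.5236) = -4.2921
y' = -3.5 − 0.4286·(cos 1.3986 − cos 0.5236) = -3.2023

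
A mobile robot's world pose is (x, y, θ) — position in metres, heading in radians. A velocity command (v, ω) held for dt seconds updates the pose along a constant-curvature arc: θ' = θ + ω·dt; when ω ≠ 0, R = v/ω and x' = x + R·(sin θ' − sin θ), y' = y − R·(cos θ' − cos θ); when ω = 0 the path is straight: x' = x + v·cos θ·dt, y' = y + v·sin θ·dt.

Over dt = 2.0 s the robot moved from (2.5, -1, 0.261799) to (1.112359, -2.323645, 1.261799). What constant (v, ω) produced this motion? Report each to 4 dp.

v = -1.0000, ω = 0.5000

Δθ = 1.261799 − 0.261799 = 1.000000
ω = Δθ/dt = 1.000000/2.0 = 0.5000
R = Δx/(sin θ' − sin θ) = -2.0000
v = R·ω = -2.0000·0.5000 = -1.0000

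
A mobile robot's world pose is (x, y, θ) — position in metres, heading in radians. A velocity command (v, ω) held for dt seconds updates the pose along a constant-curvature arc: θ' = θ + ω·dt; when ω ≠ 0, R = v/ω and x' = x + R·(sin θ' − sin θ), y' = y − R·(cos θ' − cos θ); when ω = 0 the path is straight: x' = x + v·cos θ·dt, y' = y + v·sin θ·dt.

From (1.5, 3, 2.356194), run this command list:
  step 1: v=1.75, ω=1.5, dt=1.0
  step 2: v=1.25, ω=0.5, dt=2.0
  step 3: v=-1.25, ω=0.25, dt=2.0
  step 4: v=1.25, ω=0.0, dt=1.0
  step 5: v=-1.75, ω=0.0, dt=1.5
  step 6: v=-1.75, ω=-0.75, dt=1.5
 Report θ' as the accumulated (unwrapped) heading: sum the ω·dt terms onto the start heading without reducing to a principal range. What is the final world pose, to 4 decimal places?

(-2.9022, 6.6746, 4.2312)

step 1: θ'=3.8562 (R=1.1667) → pose (-0.0895, 3.0563, 3.8562)
step 2: θ'=4.8562 (R=2.5000) → pose (-0.9254, 0.8096, 4.8562)
step 3: θ'=5.3562 (R=-5.0000) → pose (-1.8747, 3.0943, 5.3562)
step 4: θ'=5.3562 (straight) → pose (-1.1244, 2.0945, 5.3562)
step 5: θ'=5.3562 (straight) → pose (-2.7000, 4.1940, 5.3562)
step 6: θ'=4.2312 (R=2.3333) → pose (-2.9022, 6.6746, 4.2312)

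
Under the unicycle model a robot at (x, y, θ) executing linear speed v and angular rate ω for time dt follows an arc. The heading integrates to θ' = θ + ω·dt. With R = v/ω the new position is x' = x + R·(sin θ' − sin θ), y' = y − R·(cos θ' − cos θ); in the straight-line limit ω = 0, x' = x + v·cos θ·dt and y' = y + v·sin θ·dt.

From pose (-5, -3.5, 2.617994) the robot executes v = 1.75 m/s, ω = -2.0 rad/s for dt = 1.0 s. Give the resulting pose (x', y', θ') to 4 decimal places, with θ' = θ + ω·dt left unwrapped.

θ' = 2.6180 + -2.0·1.0 = 0.6180
R = v/ω = 1.75/-2.0 = -0.8750
x' = -5 + -0.8750·(sin 0.6180 − sin 2.6180) = -5.0695
y' = -3.5 − -0.8750·(cos 0.6180 − cos 2.6180) = -2.0291

(-5.0695, -2.0291, 0.6180)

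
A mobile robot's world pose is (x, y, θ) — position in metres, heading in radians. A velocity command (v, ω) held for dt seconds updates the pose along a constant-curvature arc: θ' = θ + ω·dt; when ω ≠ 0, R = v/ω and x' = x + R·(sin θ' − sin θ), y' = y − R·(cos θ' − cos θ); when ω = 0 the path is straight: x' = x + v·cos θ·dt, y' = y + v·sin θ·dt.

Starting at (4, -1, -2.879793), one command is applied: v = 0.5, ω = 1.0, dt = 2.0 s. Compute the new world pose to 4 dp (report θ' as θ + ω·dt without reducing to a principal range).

(3.7441, -1.8016, -0.8798)

θ' = -2.8798 + 1.0·2.0 = -0.8798
R = v/ω = 0.5/1.0 = 0.5000
x' = 4 + 0.5000·(sin -0.8798 − sin -2.8798) = 3.7441
y' = -1 − 0.5000·(cos -0.8798 − cos -2.8798) = -1.8016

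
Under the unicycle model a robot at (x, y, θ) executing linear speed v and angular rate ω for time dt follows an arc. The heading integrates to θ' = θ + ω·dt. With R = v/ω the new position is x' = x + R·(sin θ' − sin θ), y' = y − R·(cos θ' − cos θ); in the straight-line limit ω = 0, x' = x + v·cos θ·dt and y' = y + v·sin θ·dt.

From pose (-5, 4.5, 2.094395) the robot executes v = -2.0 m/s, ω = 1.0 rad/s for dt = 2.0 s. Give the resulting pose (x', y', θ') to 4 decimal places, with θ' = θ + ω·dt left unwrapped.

(-1.6379, 4.3412, 4.0944)

θ' = 2.0944 + 1.0·2.0 = 4.0944
R = v/ω = -2.0/1.0 = -2.0000
x' = -5 + -2.0000·(sin 4.0944 − sin 2.0944) = -1.6379
y' = 4.5 − -2.0000·(cos 4.0944 − cos 2.0944) = 4.3412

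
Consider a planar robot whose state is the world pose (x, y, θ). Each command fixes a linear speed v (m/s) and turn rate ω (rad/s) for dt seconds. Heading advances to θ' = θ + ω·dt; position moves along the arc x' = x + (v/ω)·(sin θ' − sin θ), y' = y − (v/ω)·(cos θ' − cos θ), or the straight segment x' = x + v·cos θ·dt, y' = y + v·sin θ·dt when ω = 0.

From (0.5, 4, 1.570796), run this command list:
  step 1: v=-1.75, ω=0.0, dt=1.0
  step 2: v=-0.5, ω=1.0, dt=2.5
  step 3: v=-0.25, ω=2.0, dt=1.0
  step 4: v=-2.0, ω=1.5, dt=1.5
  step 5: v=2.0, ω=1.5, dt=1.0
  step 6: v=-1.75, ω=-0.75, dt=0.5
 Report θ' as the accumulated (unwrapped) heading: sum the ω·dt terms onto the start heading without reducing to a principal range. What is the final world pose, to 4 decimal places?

(-0.9989, 1.0545, 9.4458)

step 1: θ'=1.5708 (straight) → pose (0.5000, 2.2500, 1.5708)
step 2: θ'=4.0708 (R=-0.5000) → pose (1.4006, 1.9508, 4.0708)
step 3: θ'=6.0708 (R=-0.1250) → pose (1.3268, 2.1478, 6.0708)
step 4: θ'=8.3208 (R=-1.3333) → pose (-0.1450, 0.2443, 8.3208)
step 5: θ'=9.8208 (R=1.3333) → pose (-1.8500, 0.8744, 9.8208)
step 6: θ'=9.4458 (R=2.3333) → pose (-0.9989, 1.0545, 9.4458)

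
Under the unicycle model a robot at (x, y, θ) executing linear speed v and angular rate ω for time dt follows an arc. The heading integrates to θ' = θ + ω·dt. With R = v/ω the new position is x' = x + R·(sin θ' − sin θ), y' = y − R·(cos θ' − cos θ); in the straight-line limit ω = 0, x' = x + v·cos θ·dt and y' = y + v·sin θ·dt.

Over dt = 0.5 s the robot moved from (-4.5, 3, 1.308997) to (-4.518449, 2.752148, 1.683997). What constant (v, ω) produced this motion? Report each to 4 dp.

Δθ = 1.683997 − 1.308997 = 0.375000
ω = Δθ/dt = 0.375000/0.5 = 0.7500
R = −Δy/(cos θ' − cos θ) = -0.6667
v = R·ω = -0.6667·0.7500 = -0.5000

v = -0.5000, ω = 0.7500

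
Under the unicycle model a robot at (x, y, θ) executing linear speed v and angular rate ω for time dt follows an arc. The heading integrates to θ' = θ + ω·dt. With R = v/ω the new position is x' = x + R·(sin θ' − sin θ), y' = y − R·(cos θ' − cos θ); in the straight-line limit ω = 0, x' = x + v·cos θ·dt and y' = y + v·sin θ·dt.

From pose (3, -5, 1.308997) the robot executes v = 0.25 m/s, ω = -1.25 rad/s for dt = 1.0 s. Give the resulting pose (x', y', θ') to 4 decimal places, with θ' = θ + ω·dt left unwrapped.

θ' = 1.3090 + -1.25·1.0 = 0.0590
R = v/ω = 0.25/-1.25 = -0.2000
x' = 3 + -0.2000·(sin 0.0590 − sin 1.3090) = 3.1814
y' = -5 − -0.2000·(cos 0.0590 − cos 1.3090) = -4.8521

(3.1814, -4.8521, 0.0590)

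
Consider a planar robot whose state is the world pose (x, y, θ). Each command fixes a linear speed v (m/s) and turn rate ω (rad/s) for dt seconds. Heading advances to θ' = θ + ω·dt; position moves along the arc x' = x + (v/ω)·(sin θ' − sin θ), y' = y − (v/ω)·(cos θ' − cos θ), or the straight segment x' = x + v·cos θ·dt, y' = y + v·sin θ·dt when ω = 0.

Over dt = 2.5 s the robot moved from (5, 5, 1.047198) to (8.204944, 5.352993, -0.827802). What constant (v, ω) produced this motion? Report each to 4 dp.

Δθ = -0.827802 − 1.047198 = -1.875000
ω = Δθ/dt = -1.875000/2.5 = -0.7500
R = Δx/(sin θ' − sin θ) = -2.0000
v = R·ω = -2.0000·-0.7500 = 1.5000

v = 1.5000, ω = -0.7500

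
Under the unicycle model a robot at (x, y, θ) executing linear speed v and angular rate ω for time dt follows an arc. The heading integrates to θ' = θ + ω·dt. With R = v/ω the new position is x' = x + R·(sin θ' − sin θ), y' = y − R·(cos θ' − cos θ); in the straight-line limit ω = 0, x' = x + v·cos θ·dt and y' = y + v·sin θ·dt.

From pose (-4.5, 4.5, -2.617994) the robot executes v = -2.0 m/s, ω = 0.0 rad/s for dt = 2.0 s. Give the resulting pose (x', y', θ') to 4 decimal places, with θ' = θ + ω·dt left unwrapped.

θ' = -2.6180 + 0.0·2.0 = -2.6180
ω = 0 → straight: x' = -4.5 + -2.0·cos(-2.6180)·2.0 = -1.0359
y' = 4.5 + -2.0·sin(-2.6180)·2.0 = 6.5000

(-1.0359, 6.5000, -2.6180)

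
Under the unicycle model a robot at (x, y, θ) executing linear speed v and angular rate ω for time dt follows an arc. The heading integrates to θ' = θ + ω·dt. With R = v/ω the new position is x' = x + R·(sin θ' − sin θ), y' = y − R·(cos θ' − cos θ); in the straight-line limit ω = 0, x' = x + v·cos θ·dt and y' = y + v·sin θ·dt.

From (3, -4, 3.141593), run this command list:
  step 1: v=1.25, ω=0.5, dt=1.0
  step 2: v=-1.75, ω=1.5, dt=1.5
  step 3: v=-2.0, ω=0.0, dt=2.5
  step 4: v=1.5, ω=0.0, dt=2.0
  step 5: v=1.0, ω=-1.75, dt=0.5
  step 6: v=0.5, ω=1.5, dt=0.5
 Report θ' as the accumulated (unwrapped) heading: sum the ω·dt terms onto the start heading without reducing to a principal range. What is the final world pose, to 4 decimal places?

step 1: θ'=3.6416 (R=2.5000) → pose (1.8014, -4.3060, 3.6416)
step 2: θ'=5.8916 (R=-1.1667) → pose (1.6874, -2.2038, 5.8916)
step 3: θ'=5.8916 (straight) → pose (-2.9341, -0.2955, 5.8916)
step 4: θ'=5.8916 (straight) → pose (-0.1612, -1.4405, 5.8916)
step 5: θ'=5.0166 (R=-0.5714) → pose (0.1659, -1.7975, 5.0166)
step 6: θ'=5.7666 (R=0.3333) → pose (0.3193, -1.9875, 5.7666)

(0.3193, -1.9875, 5.7666)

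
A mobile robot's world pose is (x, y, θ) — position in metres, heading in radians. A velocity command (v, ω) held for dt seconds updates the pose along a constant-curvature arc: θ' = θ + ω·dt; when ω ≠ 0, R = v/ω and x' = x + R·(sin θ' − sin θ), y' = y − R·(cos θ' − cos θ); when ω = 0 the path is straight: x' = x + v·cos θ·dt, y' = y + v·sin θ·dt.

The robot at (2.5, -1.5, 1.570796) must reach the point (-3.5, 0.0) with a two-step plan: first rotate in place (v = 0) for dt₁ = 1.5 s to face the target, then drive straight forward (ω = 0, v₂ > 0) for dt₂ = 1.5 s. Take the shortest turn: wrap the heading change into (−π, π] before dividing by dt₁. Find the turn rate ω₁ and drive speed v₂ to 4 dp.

ω₁ = 0.8839, v₂ = 4.1231

heading to target = atan2(0−-1.5, -3.5−2.5) = 2.8966
Δθ = wrap(2.8966 − 1.5708) = 1.3258; ω₁ = Δθ/dt₁ = 0.8839
distance = √((-3.5−2.5)² + (0−-1.5)²) = 6.1847; v₂ = distance/dt₂ = 4.1231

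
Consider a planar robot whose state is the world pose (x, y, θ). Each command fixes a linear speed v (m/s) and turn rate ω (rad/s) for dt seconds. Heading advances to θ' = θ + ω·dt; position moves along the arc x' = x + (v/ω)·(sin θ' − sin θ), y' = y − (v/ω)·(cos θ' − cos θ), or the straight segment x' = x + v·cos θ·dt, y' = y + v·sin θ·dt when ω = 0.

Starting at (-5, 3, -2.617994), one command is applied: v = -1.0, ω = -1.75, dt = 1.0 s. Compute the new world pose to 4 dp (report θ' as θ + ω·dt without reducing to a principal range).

θ' = -2.6180 + -1.75·1.0 = -4.3680
R = v/ω = -1.0/-1.75 = 0.5714
x' = -5 + 0.5714·(sin -4.3680 − sin -2.6180) = -4.1764
y' = 3 − 0.5714·(cos -4.3680 − cos -2.6180) = 2.6981

(-4.1764, 2.6981, -4.3680)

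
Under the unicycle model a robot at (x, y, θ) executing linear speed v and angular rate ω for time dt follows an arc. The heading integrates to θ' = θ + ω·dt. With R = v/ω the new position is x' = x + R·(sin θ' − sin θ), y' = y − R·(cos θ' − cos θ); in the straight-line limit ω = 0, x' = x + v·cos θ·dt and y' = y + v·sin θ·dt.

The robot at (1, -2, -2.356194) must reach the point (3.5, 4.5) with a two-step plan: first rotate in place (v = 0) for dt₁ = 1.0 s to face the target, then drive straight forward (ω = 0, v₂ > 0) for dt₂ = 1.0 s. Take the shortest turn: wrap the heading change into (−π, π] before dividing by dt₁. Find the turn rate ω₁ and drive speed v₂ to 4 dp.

heading to target = atan2(4.5−-2, 3.5−1) = 1.2036
Δθ = wrap(1.2036 − -2.3562) = -2.7234; ω₁ = Δθ/dt₁ = -2.7234
distance = √((3.5−1)² + (4.5−-2)²) = 6.9642; v₂ = distance/dt₂ = 6.9642

ω₁ = -2.7234, v₂ = 6.9642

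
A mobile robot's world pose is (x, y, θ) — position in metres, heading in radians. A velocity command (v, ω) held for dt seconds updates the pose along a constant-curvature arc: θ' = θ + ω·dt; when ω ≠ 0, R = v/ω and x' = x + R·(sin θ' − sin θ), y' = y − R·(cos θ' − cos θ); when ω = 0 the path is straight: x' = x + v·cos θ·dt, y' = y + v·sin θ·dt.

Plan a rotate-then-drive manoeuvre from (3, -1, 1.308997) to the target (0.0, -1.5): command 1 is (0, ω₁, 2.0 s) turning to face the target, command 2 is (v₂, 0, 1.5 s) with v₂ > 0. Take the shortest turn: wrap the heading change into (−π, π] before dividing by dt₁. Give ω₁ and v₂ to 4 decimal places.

heading to target = atan2(-1.5−-1, 0−3) = -2.9764
Δθ = wrap(-2.9764 − 1.3090) = 1.9977; ω₁ = Δθ/dt₁ = 0.9989
distance = √((0−3)² + (-1.5−-1)²) = 3.0414; v₂ = distance/dt₂ = 2.0276

ω₁ = 0.9989, v₂ = 2.0276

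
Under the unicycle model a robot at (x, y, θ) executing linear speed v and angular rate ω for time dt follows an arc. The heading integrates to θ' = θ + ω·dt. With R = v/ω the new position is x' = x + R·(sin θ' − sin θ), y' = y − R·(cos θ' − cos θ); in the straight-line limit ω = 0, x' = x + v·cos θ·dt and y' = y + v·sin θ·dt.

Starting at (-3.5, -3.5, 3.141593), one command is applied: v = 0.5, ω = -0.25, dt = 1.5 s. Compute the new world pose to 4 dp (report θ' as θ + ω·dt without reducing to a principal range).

θ' = 3.1416 + -0.25·1.5 = 2.7666
R = v/ω = 0.5/-0.25 = -2.0000
x' = -3.5 + -2.0000·(sin 2.7666 − sin 3.1416) = -4.2325
y' = -3.5 − -2.0000·(cos 2.7666 − cos 3.1416) = -3.3610

(-4.2325, -3.3610, 2.7666)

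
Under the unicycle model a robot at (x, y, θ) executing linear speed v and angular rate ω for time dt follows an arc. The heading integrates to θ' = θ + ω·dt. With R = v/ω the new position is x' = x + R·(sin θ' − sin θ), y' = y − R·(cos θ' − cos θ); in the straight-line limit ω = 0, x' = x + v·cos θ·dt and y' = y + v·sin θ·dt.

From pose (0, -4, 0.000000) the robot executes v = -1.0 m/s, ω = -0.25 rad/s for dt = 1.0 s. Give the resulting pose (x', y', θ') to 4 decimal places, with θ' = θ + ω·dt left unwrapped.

(-0.9896, -3.8756, -0.2500)

θ' = 0.0000 + -0.25·1.0 = -0.2500
R = v/ω = -1.0/-0.25 = 4.0000
x' = 0 + 4.0000·(sin -0.2500 − sin 0.0000) = -0.9896
y' = -4 − 4.0000·(cos -0.2500 − cos 0.0000) = -3.8756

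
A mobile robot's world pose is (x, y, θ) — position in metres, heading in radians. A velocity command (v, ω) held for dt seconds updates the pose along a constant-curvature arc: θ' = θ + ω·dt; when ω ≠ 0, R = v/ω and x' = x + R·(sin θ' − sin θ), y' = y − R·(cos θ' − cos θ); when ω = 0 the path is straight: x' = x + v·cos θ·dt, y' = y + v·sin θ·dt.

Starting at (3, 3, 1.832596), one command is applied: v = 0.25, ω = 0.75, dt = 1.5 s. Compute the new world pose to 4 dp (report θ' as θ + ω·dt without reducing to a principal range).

(2.7390, 3.2414, 2.9576)

θ' = 1.8326 + 0.75·1.5 = 2.9576
R = v/ω = 0.25/0.75 = 0.3333
x' = 3 + 0.3333·(sin 2.9576 − sin 1.8326) = 2.7390
y' = 3 − 0.3333·(cos 2.9576 − cos 1.8326) = 3.2414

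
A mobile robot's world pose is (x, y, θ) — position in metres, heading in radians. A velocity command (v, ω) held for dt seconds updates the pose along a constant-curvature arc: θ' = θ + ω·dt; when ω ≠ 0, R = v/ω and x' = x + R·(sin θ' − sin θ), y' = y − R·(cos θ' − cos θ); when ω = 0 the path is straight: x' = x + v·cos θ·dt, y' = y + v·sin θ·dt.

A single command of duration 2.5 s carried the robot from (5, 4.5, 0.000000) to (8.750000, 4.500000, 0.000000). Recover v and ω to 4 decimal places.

Δθ = 0.000000 − 0.000000 = 0.000000
ω = Δθ/dt = 0.000000/2.5 = 0.0000
ω = 0 → v = (Δx·cos θ + Δy·sin θ)/dt = 1.5000

v = 1.5000, ω = 0.0000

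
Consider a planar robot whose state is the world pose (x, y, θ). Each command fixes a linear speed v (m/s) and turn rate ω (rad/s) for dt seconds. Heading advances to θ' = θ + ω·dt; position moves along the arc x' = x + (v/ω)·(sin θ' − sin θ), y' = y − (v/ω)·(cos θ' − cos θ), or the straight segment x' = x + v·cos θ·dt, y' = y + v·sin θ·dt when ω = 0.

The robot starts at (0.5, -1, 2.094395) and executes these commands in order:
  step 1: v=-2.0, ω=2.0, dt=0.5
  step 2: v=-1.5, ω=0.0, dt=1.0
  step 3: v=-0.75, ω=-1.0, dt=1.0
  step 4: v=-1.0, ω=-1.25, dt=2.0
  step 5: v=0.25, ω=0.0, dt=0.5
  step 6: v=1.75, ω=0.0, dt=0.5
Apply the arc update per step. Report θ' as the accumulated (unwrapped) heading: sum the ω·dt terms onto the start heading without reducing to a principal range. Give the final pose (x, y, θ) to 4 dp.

(3.3417, -3.4735, -0.4056)

step 1: θ'=3.0944 (R=-1.0000) → pose (1.3188, -1.4989, 3.0944)
step 2: θ'=3.0944 (straight) → pose (2.8172, -1.5697, 3.0944)
step 3: θ'=2.0944 (R=0.7500) → pose (3.4313, -1.9438, 2.0944)
step 4: θ'=-0.4056 (R=0.8000) → pose (2.4228, -3.0789, -0.4056)
step 5: θ'=-0.4056 (straight) → pose (2.5377, -3.1282, -0.4056)
step 6: θ'=-0.4056 (straight) → pose (3.3417, -3.4735, -0.4056)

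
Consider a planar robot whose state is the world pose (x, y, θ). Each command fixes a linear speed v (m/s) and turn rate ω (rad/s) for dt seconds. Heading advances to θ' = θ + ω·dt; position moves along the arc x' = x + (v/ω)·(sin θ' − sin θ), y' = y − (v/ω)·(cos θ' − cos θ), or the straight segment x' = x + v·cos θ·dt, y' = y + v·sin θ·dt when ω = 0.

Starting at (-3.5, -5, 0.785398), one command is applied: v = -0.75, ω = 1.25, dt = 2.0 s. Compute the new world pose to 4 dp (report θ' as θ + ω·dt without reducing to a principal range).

(-2.9897, -6.0181, 3.2854)

θ' = 0.7854 + 1.25·2.0 = 3.2854
R = v/ω = -0.75/1.25 = -0.6000
x' = -3.5 + -0.6000·(sin 3.2854 − sin 0.7854) = -2.9897
y' = -5 − -0.6000·(cos 3.2854 − cos 0.7854) = -6.0181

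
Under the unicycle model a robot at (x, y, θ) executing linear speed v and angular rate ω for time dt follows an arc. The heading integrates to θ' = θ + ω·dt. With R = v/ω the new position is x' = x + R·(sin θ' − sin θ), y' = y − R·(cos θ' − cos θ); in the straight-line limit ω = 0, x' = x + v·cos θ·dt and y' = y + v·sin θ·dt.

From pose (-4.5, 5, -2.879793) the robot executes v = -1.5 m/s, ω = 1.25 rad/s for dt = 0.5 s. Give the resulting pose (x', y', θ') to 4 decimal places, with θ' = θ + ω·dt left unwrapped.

θ' = -2.8798 + 1.25·0.5 = -2.2548
R = v/ω = -1.5/1.25 = -1.2000
x' = -4.5 + -1.2000·(sin -2.2548 − sin -2.8798) = -3.8805
y' = 5 − -1.2000·(cos -2.2548 − cos -2.8798) = 5.4008

(-3.8805, 5.4008, -2.2548)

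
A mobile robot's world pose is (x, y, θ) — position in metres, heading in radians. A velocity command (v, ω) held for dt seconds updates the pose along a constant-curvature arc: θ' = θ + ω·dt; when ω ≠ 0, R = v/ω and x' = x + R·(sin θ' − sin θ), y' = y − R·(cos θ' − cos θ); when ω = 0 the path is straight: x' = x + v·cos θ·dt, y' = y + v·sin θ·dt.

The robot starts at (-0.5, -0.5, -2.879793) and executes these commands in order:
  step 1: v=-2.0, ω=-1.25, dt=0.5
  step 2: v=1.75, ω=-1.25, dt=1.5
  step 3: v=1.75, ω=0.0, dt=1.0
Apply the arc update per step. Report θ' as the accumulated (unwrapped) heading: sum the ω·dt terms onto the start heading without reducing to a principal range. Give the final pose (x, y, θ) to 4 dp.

(0.9635, 2.9998, -5.3798)

step 1: θ'=-3.5048 (R=1.6000) → pose (0.4825, -0.5499, -3.5048)
step 2: θ'=-5.3798 (R=-1.4000) → pose (-0.1197, 1.6253, -5.3798)
step 3: θ'=-5.3798 (straight) → pose (0.9635, 2.9998, -5.3798)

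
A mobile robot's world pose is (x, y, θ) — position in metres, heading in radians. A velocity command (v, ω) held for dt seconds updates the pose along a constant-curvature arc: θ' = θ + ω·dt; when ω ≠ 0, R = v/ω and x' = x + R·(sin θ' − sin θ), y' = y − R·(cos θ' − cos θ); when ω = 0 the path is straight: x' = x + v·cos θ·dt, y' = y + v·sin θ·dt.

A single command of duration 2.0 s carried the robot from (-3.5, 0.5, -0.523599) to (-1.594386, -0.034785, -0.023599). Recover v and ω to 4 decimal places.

Δθ = -0.023599 − -0.523599 = 0.500000
ω = Δθ/dt = 0.500000/2.0 = 0.2500
R = Δx/(sin θ' − sin θ) = 4.0000
v = R·ω = 4.0000·0.2500 = 1.0000

v = 1.0000, ω = 0.2500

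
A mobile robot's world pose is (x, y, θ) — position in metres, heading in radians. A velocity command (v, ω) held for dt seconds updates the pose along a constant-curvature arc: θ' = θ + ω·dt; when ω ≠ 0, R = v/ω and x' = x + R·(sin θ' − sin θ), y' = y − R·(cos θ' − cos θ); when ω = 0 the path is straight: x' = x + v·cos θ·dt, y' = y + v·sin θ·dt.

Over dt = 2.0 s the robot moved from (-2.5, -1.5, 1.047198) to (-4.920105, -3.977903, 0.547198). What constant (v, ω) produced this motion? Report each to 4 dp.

Δθ = 0.547198 − 1.047198 = -0.500000
ω = Δθ/dt = -0.500000/2.0 = -0.2500
R = −Δy/(cos θ' − cos θ) = 7.0000
v = R·ω = 7.0000·-0.2500 = -1.7500

v = -1.7500, ω = -0.2500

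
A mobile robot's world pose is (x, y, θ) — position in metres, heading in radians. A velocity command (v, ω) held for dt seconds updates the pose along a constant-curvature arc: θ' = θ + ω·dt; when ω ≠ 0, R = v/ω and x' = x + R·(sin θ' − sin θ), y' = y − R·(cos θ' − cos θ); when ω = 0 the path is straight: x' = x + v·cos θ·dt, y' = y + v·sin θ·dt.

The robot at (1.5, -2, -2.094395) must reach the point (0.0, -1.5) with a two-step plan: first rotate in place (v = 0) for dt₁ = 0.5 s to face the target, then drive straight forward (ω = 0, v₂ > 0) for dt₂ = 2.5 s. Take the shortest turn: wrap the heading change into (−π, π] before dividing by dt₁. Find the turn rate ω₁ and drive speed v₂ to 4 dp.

ω₁ = -2.7379, v₂ = 0.6325

heading to target = atan2(-1.5−-2, 0−1.5) = 2.8198
Δθ = wrap(2.8198 − -2.0944) = -1.3689; ω₁ = Δθ/dt₁ = -2.7379
distance = √((0−1.5)² + (-1.5−-2)²) = 1.5811; v₂ = distance/dt₂ = 0.6325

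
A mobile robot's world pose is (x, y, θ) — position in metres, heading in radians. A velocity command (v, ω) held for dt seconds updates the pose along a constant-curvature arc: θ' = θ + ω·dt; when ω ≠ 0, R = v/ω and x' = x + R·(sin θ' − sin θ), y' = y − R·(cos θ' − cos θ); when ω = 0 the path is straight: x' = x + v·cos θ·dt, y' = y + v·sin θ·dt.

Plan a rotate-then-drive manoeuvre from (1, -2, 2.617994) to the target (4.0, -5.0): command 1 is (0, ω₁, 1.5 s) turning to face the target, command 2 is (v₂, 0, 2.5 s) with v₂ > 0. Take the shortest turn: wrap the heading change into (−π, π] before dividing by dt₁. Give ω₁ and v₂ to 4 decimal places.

ω₁ = 1.9199, v₂ = 1.6971

heading to target = atan2(-5−-2, 4−1) = -0.7854
Δθ = wrap(-0.7854 − 2.6180) = 2.8798; ω₁ = Δθ/dt₁ = 1.9199
distance = √((4−1)² + (-5−-2)²) = 4.2426; v₂ = distance/dt₂ = 1.6971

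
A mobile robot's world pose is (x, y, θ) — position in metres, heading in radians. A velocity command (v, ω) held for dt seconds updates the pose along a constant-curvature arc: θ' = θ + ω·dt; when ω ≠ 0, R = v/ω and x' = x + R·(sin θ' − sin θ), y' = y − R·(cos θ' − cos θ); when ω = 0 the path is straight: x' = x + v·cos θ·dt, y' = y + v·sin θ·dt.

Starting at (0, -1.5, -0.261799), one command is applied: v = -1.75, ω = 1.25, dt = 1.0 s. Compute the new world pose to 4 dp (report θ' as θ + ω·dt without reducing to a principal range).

(-1.5314, -2.0820, 0.9882)

θ' = -0.2618 + 1.25·1.0 = 0.9882
R = v/ω = -1.75/1.25 = -1.4000
x' = 0 + -1.4000·(sin 0.9882 − sin -0.2618) = -1.5314
y' = -1.5 − -1.4000·(cos 0.9882 − cos -0.2618) = -2.0820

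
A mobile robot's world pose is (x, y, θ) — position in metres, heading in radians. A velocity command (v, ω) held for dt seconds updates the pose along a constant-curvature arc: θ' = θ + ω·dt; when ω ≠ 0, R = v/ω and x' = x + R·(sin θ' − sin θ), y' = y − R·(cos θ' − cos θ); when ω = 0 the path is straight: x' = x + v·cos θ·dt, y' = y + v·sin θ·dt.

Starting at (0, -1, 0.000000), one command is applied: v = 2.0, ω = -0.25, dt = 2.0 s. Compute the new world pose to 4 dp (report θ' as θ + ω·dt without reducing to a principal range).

θ' = 0.0000 + -0.25·2.0 = -0.5000
R = v/ω = 2.0/-0.25 = -8.0000
x' = 0 + -8.0000·(sin -0.5000 − sin 0.0000) = 3.8354
y' = -1 − -8.0000·(cos -0.5000 − cos 0.0000) = -1.9793

(3.8354, -1.9793, -0.5000)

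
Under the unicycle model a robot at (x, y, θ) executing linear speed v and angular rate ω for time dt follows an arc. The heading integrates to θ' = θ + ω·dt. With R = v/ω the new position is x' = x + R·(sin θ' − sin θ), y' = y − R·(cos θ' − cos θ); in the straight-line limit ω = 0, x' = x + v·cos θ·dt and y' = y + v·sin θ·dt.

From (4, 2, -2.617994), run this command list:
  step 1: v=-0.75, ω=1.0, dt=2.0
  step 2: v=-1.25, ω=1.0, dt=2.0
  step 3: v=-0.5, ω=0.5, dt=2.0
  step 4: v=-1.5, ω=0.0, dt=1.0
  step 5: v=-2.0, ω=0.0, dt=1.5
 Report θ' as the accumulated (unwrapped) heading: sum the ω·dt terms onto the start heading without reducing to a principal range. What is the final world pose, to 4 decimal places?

(5.6642, -1.5350, 2.3820)

step 1: θ'=-0.6180 (R=-0.7500) → pose (4.0596, 3.2608, -0.6180)
step 2: θ'=1.3820 (R=-1.2500) → pose (2.1075, 2.4766, 1.3820)
step 3: θ'=2.3820 (R=-1.0000) → pose (2.4011, 1.5638, 2.3820)
step 4: θ'=2.3820 (straight) → pose (3.4888, 0.5309, 2.3820)
step 5: θ'=2.3820 (straight) → pose (5.6642, -1.5350, 2.3820)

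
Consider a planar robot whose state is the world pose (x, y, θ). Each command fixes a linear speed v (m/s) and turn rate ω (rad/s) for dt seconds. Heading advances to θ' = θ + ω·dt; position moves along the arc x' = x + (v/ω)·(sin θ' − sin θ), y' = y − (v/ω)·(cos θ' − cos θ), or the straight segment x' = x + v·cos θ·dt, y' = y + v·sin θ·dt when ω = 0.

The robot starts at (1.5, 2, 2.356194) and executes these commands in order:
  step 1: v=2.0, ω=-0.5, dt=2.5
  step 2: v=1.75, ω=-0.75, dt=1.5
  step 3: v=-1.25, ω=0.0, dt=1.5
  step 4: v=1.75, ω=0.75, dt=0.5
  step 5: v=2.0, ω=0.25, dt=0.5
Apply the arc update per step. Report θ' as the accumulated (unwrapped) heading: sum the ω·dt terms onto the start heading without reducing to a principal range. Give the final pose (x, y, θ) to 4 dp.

(2.7782, 8.4957, 0.4812)

step 1: θ'=1.1062 (R=-4.0000) → pose (0.7524, 6.6207, 1.1062)
step 2: θ'=-0.0188 (R=-2.3333) → pose (2.8823, 7.9081, -0.0188)
step 3: θ'=-0.0188 (straight) → pose (1.0076, 7.9434, -0.0188)
step 4: θ'=0.3562 (R=2.3333) → pose (1.8652, 8.0894, 0.3562)
step 5: θ'=0.4812 (R=8.0000) → pose (2.7782, 8.4957, 0.4812)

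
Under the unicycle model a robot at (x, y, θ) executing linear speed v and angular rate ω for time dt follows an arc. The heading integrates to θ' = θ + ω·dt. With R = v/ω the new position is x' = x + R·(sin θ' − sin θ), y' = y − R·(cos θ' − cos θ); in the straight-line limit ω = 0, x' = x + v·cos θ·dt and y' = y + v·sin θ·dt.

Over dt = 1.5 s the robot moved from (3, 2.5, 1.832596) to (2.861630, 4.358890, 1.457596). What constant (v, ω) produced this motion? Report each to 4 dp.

v = 1.2500, ω = -0.2500

Δθ = 1.457596 − 1.832596 = -0.375000
ω = Δθ/dt = -0.375000/1.5 = -0.2500
R = −Δy/(cos θ' − cos θ) = -5.0000
v = R·ω = -5.0000·-0.2500 = 1.2500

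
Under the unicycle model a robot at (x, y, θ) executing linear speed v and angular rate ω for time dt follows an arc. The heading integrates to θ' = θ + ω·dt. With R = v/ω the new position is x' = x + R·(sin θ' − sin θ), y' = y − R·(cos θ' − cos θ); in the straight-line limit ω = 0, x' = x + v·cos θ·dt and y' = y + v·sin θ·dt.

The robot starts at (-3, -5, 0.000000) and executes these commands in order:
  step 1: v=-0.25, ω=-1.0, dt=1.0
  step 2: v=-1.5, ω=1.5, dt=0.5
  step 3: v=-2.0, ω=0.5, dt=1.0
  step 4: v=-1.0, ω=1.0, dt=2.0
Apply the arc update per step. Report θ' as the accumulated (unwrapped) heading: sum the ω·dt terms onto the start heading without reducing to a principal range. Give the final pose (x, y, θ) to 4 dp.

(-6.3143, -6.0536, 2.2500)

step 1: θ'=-1.0000 (R=0.2500) → pose (-3.2104, -4.8851, -1.0000)
step 2: θ'=-0.2500 (R=-1.0000) → pose (-3.8044, -4.4565, -0.2500)
step 3: θ'=0.2500 (R=-4.0000) → pose (-5.7837, -4.4565, 0.2500)
step 4: θ'=2.2500 (R=-1.0000) → pose (-6.3143, -6.0536, 2.2500)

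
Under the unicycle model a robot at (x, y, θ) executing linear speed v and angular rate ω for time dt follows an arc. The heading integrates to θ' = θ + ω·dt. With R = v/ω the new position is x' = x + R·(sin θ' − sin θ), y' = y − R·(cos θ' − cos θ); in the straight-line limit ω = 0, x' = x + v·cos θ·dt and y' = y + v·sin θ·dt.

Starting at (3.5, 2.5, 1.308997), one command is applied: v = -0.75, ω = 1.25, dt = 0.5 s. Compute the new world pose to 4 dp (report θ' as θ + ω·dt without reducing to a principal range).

(3.5187, 2.1315, 1.9340)

θ' = 1.3090 + 1.25·0.5 = 1.9340
R = v/ω = -0.75/1.25 = -0.6000
x' = 3.5 + -0.6000·(sin 1.9340 − sin 1.3090) = 3.5187
y' = 2.5 − -0.6000·(cos 1.9340 − cos 1.3090) = 2.1315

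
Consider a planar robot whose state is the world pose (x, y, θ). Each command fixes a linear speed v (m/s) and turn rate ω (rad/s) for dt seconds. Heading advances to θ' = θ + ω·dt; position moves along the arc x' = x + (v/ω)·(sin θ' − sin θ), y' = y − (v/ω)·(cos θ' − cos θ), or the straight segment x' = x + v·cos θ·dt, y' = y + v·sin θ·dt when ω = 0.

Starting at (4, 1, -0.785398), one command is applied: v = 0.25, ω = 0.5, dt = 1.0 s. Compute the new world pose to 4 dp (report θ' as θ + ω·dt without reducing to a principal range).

θ' = -0.7854 + 0.5·1.0 = -0.2854
R = v/ω = 0.25/0.5 = 0.5000
x' = 4 + 0.5000·(sin -0.2854 − sin -0.7854) = 4.2128
y' = 1 − 0.5000·(cos -0.2854 − cos -0.7854) = 0.8738

(4.2128, 0.8738, -0.2854)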